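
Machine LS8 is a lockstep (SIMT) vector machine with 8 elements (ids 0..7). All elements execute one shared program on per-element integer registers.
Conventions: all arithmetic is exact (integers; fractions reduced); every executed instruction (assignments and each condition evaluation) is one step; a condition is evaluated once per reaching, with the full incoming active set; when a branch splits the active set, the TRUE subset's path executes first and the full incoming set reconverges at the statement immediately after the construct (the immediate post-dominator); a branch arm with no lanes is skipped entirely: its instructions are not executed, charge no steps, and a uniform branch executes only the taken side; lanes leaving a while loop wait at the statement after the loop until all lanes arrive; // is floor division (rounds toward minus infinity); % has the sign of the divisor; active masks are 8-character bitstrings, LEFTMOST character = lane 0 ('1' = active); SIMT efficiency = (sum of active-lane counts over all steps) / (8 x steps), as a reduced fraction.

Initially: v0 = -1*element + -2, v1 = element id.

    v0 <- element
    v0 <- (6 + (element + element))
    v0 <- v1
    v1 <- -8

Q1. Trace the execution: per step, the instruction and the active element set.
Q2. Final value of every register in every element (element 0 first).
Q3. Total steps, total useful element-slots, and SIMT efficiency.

step 0: v0 <- element                11111111
step 1: v0 <- (6 + (element + element)) 11111111
step 2: v0 <- v1                     11111111
step 3: v1 <- -8                     11111111

Answer: 4 steps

v0: 0,1,2,3,4,5,6,7
v1: -8,-8,-8,-8,-8,-8,-8,-8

steps = 4; useful = 32; efficiency = 32/32 = 1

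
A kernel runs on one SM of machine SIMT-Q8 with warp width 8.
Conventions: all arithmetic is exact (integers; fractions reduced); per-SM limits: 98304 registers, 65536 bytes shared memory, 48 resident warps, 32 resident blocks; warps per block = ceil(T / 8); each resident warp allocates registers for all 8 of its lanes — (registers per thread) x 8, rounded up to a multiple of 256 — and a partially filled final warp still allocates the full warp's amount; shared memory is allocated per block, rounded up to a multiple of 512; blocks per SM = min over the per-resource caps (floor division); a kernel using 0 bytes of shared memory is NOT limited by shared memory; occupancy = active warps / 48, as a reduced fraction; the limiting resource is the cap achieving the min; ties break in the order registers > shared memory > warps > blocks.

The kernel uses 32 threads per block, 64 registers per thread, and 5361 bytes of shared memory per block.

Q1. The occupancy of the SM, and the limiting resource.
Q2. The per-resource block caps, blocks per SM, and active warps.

Answer: occupancy 11/12, limited by shared memory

registers: 48 blocks
shared memory: 11 blocks
warps: 12 blocks
blocks: 32 blocks

Answer: 11 blocks, 44 active warps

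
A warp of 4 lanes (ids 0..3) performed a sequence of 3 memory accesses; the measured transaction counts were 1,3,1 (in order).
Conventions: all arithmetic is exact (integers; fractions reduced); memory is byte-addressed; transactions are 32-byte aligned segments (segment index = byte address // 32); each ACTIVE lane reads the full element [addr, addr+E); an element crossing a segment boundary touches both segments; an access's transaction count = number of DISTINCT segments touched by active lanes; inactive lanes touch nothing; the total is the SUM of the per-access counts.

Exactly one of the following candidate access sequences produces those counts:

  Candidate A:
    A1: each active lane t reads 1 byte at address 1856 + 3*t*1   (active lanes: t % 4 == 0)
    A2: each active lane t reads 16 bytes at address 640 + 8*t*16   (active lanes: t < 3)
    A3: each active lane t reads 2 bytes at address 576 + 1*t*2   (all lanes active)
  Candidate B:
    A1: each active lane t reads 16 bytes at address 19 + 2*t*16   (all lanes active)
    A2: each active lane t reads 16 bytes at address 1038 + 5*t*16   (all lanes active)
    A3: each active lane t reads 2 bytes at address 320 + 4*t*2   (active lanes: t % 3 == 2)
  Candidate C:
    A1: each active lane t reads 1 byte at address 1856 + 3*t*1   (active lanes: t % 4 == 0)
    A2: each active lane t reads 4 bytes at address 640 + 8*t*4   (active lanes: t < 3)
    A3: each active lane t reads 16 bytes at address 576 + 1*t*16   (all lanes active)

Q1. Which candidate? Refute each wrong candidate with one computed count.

B: A1 gives 5 transactions, not 1
C: A3 gives 2 transactions, not 1
A: all counts match (1,3,1)

Answer: A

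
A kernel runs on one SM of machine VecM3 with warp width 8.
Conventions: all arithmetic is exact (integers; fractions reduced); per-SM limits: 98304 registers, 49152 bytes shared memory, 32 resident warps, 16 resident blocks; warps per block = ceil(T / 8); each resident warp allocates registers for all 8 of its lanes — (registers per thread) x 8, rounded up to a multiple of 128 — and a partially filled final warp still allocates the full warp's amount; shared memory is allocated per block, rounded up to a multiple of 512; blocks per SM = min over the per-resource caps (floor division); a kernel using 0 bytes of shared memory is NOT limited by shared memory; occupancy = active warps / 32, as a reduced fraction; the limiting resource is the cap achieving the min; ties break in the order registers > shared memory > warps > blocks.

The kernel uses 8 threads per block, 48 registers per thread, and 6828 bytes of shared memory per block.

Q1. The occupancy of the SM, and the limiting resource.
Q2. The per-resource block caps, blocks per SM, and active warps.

Answer: occupancy 3/16, limited by shared memory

registers: 256 blocks
shared memory: 6 blocks
warps: 32 blocks
blocks: 16 blocks

Answer: 6 blocks, 6 active warps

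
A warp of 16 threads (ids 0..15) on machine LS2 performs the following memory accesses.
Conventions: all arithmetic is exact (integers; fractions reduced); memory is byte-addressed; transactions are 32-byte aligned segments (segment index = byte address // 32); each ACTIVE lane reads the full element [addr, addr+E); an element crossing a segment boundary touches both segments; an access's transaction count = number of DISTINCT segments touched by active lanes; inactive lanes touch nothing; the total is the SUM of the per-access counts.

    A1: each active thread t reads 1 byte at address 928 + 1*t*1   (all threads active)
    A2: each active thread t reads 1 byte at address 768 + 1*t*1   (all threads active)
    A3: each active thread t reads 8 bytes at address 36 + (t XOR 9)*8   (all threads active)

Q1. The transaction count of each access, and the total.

A1: 1 transaction
A2: 1 transaction
A3: 5 transactions

Answer: 1,1,5; total 7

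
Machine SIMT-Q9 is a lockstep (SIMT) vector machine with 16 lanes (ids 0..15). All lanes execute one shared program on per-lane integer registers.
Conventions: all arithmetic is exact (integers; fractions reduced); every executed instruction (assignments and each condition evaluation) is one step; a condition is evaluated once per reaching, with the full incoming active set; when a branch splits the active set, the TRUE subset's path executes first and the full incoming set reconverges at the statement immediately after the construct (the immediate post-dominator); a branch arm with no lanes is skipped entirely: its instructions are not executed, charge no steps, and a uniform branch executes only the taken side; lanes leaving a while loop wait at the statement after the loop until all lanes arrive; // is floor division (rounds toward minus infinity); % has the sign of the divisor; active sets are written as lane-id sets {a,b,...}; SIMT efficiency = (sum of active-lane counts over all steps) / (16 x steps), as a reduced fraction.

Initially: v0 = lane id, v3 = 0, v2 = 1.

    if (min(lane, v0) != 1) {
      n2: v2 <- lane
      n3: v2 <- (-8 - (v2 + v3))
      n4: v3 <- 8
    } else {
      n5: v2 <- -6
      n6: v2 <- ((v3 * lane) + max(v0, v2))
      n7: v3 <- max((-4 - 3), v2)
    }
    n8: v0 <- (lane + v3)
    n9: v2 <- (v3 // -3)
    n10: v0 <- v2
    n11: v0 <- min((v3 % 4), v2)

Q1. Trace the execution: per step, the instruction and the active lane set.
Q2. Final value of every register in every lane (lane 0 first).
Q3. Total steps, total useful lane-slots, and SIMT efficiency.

step 0: eval (min(lane, v0) != 1)    {0,1,2,3,4,5,6,7,8,9,10,11,12,13,14,15}
step 1: v2 <- lane                   {0,2,3,4,5,6,7,8,9,10,11,12,13,14,15}
step 2: v2 <- (-8 - (v2 + v3))       {0,2,3,4,5,6,7,8,9,10,11,12,13,14,15}
step 3: v3 <- 8                      {0,2,3,4,5,6,7,8,9,10,11,12,13,14,15}
step 4: v2 <- -6                     {1}
step 5: v2 <- ((v3 * lane) + max(v0, v2)) {1}
step 6: v3 <- max((-4 - 3), v2)      {1}
step 7: v0 <- (lane + v3)            {0,1,2,3,4,5,6,7,8,9,10,11,12,13,14,15}
step 8: v2 <- (v3 // -3)             {0,1,2,3,4,5,6,7,8,9,10,11,12,13,14,15}
step 9: v0 <- v2                     {0,1,2,3,4,5,6,7,8,9,10,11,12,13,14,15}
step 10: v0 <- min((v3 % 4), v2)      {0,1,2,3,4,5,6,7,8,9,10,11,12,13,14,15}

Answer: 11 steps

v0: -3,-1,-3,-3,-3,-3,-3,-3,-3,-3,-3,-3,-3,-3,-3,-3
v3: 8,1,8,8,8,8,8,8,8,8,8,8,8,8,8,8
v2: -3,-1,-3,-3,-3,-3,-3,-3,-3,-3,-3,-3,-3,-3,-3,-3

steps = 11; useful = 128; efficiency = 128/176 = 8/11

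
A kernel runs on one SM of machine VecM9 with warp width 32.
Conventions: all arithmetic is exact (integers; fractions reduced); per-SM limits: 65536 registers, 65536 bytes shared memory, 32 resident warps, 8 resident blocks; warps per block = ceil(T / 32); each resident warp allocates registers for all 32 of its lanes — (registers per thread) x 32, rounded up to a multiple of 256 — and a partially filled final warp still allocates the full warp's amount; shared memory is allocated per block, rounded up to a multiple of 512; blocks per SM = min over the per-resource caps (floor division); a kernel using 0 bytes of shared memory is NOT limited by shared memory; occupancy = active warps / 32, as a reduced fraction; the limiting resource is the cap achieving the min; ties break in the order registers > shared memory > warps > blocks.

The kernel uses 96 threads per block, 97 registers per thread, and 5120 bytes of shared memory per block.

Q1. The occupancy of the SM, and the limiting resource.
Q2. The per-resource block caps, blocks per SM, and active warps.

Answer: occupancy 9/16, limited by registers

registers: 6 blocks
shared memory: 12 blocks
warps: 10 blocks
blocks: 8 blocks

Answer: 6 blocks, 18 active warps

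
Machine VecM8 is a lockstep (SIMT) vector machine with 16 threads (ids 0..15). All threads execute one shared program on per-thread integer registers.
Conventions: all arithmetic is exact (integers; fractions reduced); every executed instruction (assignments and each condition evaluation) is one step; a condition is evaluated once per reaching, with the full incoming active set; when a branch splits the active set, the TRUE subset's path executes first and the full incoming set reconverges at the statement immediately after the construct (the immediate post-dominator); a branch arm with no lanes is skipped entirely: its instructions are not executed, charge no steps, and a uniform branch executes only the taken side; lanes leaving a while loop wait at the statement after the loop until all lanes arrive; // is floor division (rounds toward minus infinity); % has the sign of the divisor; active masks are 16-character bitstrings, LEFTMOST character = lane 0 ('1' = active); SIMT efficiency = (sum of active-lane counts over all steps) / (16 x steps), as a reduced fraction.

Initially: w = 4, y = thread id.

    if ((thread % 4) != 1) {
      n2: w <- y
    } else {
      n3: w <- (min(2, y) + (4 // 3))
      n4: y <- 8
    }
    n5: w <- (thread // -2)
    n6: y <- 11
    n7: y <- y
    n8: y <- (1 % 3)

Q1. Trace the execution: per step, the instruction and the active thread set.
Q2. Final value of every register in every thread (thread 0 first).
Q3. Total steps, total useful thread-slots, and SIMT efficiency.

step 0: eval ((thread % 4) != 1)     1111111111111111
step 1: w <- y                       1011101110111011
step 2: w <- (min(2, y) + (4 // 3))  0100010001000100
step 3: y <- 8                       0100010001000100
step 4: w <- (thread // -2)          1111111111111111
step 5: y <- 11                      1111111111111111
step 6: y <- y                       1111111111111111
step 7: y <- (1 % 3)                 1111111111111111

Answer: 8 steps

w: 0,-1,-1,-2,-2,-3,-3,-4,-4,-5,-5,-6,-6,-7,-7,-8
y: 1,1,1,1,1,1,1,1,1,1,1,1,1,1,1,1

steps = 8; useful = 100; efficiency = 100/128 = 25/32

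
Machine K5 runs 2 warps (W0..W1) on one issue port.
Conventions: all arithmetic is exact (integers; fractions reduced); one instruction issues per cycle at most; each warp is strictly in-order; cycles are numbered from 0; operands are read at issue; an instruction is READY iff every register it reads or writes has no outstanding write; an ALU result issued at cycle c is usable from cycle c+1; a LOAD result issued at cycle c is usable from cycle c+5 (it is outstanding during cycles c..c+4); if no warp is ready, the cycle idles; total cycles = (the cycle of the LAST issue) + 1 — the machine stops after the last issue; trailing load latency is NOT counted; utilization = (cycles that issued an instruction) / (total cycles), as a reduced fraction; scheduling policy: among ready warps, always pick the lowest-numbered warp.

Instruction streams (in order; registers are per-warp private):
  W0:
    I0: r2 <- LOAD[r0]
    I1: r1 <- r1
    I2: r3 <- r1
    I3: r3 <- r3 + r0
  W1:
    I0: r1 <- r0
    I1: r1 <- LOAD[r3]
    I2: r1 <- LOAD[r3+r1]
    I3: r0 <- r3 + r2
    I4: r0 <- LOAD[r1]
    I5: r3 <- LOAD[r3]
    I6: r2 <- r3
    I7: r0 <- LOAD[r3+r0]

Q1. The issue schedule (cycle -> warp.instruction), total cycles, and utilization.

cycle 0: W0.I0
cycle 1: W0.I1
cycle 2: W0.I2
cycle 3: W0.I3
cycle 4: W1.I0
cycle 5: W1.I1
cycle 6: idle
cycle 7: idle
cycle 8: idle
cycle 9: idle
cycle 10: W1.I2
cycle 11: W1.I3
cycle 12: idle
cycle 13: idle
cycle 14: idle
cycle 15: W1.I4
cycle 16: W1.I5
cycle 17: idle
cycle 18: idle
cycle 19: idle
cycle 20: idle
cycle 21: W1.I6
cycle 22: W1.I7

Answer: 23 cycles, utilization 12/23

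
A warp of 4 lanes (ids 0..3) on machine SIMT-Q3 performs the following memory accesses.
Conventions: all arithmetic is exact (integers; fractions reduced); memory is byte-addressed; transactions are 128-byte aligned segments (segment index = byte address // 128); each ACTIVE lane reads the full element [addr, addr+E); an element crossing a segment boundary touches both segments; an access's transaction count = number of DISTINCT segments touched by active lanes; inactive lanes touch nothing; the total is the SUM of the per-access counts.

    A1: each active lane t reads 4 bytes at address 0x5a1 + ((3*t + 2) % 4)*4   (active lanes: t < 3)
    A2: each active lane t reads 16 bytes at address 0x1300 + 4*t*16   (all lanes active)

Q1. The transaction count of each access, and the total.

A1: 1 transaction
A2: 2 transactions

Answer: 1,2; total 3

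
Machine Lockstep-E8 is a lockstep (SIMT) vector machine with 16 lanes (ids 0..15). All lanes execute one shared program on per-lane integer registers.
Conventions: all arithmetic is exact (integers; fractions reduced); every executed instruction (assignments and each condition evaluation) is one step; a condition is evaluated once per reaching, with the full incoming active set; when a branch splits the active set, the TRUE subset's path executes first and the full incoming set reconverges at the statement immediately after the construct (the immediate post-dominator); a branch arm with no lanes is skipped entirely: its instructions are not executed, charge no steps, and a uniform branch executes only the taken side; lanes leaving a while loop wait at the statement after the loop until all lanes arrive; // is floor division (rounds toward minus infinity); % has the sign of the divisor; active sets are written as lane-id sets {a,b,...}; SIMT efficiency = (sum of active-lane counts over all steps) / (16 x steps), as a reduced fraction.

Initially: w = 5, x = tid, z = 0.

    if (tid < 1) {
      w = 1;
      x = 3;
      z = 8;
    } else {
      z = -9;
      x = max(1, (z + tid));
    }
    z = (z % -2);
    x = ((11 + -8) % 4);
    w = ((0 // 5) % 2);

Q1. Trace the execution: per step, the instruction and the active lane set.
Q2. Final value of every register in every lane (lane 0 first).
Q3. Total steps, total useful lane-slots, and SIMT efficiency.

step 0: eval (tid < 1)               {0,1,2,3,4,5,6,7,8,9,10,11,12,13,14,15}
step 1: w <- 1                       {0}
step 2: x <- 3                       {0}
step 3: z <- 8                       {0}
step 4: z <- -9                      {1,2,3,4,5,6,7,8,9,10,11,12,13,14,15}
step 5: x <- max(1, (z + tid))       {1,2,3,4,5,6,7,8,9,10,11,12,13,14,15}
step 6: z <- (z % -2)                {0,1,2,3,4,5,6,7,8,9,10,11,12,13,14,15}
step 7: x <- ((11 + -8) % 4)         {0,1,2,3,4,5,6,7,8,9,10,11,12,13,14,15}
step 8: w <- ((0 // 5) % 2)          {0,1,2,3,4,5,6,7,8,9,10,11,12,13,14,15}

Answer: 9 steps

w: 0,0,0,0,0,0,0,0,0,0,0,0,0,0,0,0
x: 3,3,3,3,3,3,3,3,3,3,3,3,3,3,3,3
z: 0,-1,-1,-1,-1,-1,-1,-1,-1,-1,-1,-1,-1,-1,-1,-1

steps = 9; useful = 97; efficiency = 97/144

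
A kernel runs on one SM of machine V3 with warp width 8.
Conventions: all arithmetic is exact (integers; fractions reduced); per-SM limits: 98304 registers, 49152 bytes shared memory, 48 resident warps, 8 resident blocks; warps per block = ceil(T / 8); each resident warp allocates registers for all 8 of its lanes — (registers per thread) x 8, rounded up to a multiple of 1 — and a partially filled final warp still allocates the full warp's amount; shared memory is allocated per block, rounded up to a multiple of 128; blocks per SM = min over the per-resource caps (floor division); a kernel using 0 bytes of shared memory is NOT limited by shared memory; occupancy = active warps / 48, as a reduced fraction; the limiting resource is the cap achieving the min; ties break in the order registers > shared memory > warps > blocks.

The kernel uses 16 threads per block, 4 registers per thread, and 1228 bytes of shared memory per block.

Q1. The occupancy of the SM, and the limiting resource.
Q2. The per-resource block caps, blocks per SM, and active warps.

Answer: occupancy 1/3, limited by blocks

registers: 1536 blocks
shared memory: 38 blocks
warps: 24 blocks
blocks: 8 blocks

Answer: 8 blocks, 16 active warps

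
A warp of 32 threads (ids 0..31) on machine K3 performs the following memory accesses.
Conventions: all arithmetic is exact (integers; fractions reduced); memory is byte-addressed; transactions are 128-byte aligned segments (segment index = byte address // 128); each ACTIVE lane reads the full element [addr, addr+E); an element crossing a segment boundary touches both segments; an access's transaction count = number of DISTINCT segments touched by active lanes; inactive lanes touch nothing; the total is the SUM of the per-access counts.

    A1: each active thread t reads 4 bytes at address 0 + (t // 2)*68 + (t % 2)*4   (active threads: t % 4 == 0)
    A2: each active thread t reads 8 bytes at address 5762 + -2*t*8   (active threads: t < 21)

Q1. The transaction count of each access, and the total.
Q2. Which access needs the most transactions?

A1: 8 transactions
A2: 4 transactions

Answer: 8,4; total 12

Answer: A1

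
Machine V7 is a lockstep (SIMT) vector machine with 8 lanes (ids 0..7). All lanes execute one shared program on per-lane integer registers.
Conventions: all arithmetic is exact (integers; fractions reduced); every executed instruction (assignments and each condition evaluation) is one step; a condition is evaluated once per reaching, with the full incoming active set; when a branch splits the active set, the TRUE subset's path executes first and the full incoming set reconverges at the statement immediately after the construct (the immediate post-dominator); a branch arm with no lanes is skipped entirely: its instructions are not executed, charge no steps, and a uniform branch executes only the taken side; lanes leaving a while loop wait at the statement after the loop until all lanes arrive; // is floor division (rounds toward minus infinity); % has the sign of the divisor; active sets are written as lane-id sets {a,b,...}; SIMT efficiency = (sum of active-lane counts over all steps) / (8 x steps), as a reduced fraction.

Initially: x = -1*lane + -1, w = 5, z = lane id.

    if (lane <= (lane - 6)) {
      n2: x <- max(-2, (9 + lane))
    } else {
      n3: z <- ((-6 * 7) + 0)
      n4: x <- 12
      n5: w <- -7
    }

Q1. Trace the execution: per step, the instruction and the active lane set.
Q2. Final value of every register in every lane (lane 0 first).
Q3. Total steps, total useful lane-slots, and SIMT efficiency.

step 0: eval (lane <= (lane - 6))    {0,1,2,3,4,5,6,7}
step 1: z <- ((-6 * 7) + 0)          {0,1,2,3,4,5,6,7}
step 2: x <- 12                      {0,1,2,3,4,5,6,7}
step 3: w <- -7                      {0,1,2,3,4,5,6,7}

Answer: 4 steps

x: 12,12,12,12,12,12,12,12
w: -7,-7,-7,-7,-7,-7,-7,-7
z: -42,-42,-42,-42,-42,-42,-42,-42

steps = 4; useful = 32; efficiency = 32/32 = 1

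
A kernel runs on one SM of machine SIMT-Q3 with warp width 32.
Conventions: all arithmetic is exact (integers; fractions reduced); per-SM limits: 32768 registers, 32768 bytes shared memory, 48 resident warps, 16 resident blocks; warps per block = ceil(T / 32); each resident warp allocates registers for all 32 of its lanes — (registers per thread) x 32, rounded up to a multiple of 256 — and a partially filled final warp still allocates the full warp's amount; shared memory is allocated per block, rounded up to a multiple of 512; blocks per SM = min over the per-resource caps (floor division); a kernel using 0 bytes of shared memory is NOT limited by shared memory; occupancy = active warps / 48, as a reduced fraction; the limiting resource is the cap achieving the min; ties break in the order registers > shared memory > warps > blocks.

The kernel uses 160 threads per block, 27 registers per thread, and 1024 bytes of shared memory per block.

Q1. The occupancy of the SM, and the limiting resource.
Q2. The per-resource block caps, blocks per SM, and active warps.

Answer: occupancy 5/8, limited by registers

registers: 6 blocks
shared memory: 32 blocks
warps: 9 blocks
blocks: 16 blocks

Answer: 6 blocks, 30 active warps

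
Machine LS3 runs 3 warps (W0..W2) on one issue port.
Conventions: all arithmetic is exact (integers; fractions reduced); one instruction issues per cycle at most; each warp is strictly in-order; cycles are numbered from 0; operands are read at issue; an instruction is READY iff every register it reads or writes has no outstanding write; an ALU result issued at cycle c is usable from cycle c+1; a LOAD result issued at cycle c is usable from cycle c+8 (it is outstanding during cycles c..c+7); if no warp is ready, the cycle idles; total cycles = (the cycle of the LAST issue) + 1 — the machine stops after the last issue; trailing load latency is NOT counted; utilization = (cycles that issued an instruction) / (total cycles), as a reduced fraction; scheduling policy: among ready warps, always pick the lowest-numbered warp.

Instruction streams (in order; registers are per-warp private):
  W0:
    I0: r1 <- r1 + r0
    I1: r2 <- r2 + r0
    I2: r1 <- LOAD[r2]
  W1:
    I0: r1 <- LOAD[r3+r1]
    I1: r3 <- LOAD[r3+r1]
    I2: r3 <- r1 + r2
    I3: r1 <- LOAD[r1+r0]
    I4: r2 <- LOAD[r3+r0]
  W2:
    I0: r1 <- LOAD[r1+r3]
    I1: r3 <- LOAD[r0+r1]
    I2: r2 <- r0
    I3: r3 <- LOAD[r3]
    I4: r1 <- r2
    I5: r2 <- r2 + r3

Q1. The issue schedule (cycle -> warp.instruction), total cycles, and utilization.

cycle 0: W0.I0
cycle 1: W0.I1
cycle 2: W0.I2
cycle 3: W1.I0
cycle 4: W2.I0
cycle 5: idle
cycle 6: idle
cycle 7: idle
cycle 8: idle
cycle 9: idle
cycle 10: idle
cycle 11: W1.I1
cycle 12: W2.I1
cycle 13: W2.I2
cycle 14: idle
cycle 15: idle
cycle 16: idle
cycle 17: idle
cycle 18: idle
cycle 19: W1.I2
cycle 20: W1.I3
cycle 21: W1.I4
cycle 22: W2.I3
cycle 23: W2.I4
cycle 24: idle
cycle 25: idle
cycle 26: idle
cycle 27: idle
cycle 28: idle
cycle 29: idle
cycle 30: W2.I5

Answer: 31 cycles, utilization 14/31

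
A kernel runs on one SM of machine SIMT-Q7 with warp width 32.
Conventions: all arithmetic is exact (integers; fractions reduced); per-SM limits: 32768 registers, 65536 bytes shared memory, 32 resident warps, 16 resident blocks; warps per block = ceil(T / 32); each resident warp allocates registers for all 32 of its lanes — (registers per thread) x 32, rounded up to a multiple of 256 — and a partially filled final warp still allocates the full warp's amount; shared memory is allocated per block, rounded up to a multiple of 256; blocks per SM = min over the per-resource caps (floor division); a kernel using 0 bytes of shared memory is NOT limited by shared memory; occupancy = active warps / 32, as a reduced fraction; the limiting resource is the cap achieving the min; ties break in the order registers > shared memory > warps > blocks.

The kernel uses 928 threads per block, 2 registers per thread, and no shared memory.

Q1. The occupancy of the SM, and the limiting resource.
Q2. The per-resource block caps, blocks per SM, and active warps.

Answer: occupancy 29/32, limited by warps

registers: 4 blocks
shared memory: no limit (kernel uses none)
warps: 1 block
blocks: 16 blocks

Answer: 1 block, 29 active warps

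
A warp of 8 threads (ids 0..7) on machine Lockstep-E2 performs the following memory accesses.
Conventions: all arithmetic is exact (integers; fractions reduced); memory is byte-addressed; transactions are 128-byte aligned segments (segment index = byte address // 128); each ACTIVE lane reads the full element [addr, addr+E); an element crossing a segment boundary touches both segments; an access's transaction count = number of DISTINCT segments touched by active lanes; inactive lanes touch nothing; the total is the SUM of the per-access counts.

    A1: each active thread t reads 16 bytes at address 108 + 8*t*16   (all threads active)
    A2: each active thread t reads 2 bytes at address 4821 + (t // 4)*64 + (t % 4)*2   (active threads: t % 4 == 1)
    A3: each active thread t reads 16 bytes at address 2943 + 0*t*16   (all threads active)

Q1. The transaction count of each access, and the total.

A1: 8 transactions
A2: 2 transactions
A3: 2 transactions

Answer: 8,2,2; total 12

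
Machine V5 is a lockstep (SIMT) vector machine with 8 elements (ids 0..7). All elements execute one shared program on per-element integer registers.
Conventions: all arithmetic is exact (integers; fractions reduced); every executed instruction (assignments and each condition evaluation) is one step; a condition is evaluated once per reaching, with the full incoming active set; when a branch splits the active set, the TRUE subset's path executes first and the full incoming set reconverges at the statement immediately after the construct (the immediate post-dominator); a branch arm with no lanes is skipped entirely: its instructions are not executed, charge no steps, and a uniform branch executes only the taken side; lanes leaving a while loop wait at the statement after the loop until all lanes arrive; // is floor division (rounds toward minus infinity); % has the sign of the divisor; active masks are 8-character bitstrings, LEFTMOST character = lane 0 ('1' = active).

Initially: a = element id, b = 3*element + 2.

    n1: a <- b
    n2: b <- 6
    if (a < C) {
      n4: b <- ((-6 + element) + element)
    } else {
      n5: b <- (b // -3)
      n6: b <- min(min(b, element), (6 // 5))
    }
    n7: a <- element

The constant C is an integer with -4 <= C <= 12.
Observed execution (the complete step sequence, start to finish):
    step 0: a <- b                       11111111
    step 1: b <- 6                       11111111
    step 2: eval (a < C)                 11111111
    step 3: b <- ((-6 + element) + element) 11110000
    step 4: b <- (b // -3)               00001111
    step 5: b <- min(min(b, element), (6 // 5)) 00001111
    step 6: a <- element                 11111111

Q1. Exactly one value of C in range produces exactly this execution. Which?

Answer: C = 12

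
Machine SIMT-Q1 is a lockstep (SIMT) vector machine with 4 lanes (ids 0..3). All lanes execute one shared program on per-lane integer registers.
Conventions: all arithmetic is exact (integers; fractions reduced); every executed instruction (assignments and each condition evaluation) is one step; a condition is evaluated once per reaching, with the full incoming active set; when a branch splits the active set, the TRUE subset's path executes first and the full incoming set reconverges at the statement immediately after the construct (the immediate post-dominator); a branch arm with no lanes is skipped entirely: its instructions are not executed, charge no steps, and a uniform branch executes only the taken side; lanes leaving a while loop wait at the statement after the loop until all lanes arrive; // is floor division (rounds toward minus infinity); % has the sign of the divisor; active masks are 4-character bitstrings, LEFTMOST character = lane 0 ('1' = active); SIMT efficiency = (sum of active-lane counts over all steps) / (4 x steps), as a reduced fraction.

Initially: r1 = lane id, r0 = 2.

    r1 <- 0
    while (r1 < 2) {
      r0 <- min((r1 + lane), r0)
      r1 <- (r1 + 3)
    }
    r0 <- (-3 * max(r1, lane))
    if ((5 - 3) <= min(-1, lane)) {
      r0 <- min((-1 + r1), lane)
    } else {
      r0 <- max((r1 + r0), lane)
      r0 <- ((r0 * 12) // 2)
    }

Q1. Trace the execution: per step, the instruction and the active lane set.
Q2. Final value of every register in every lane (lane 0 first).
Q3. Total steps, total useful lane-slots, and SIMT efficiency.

step 0: r1 <- 0                      1111
step 1: eval (r1 < 2)                1111
step 2: r0 <- min((r1 + lane), r0)   1111
step 3: r1 <- (r1 + 3)               1111
step 4: eval (r1 < 2)                1111
step 5: r0 <- (-3 * max(r1, lane))   1111
step 6: eval ((5 - 3) <= min(-1, lane)) 1111
step 7: r0 <- max((r1 + r0), lane)   1111
step 8: r0 <- ((r0 * 12) // 2)       1111

Answer: 9 steps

r1: 3,3,3,3
r0: 0,6,12,18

steps = 9; useful = 36; efficiency = 36/36 = 1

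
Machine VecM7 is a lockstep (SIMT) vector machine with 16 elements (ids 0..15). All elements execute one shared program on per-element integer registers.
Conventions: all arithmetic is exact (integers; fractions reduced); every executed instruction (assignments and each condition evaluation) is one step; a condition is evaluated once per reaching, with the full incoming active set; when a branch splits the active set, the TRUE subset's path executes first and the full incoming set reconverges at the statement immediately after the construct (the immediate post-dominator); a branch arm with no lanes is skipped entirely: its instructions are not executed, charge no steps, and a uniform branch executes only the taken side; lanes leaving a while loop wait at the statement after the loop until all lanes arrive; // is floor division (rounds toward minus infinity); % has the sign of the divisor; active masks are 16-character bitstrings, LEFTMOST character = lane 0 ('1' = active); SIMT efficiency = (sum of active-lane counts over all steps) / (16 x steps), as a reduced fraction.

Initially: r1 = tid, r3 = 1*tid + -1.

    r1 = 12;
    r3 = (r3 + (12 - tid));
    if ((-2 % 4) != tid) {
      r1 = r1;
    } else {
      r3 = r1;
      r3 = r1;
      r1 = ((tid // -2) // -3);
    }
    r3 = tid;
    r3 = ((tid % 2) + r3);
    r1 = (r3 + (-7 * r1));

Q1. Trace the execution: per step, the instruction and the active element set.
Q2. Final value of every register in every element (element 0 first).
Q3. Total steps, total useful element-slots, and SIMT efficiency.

step 0: r1 <- 12                     1111111111111111
step 1: r3 <- (r3 + (12 - tid))      1111111111111111
step 2: eval ((-2 % 4) != tid)       1111111111111111
step 3: r1 <- r1                     1101111111111111
step 4: r3 <- r1                     0010000000000000
step 5: r3 <- r1                     0010000000000000
step 6: r1 <- ((tid // -2) // -3)    0010000000000000
step 7: r3 <- tid                    1111111111111111
step 8: r3 <- ((tid % 2) + r3)       1111111111111111
step 9: r1 <- (r3 + (-7 * r1))       1111111111111111

Answer: 10 steps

r1: -84,-82,2,-80,-80,-78,-78,-76,-76,-74,-74,-72,-72,-70,-70,-68
r3: 0,2,2,4,4,6,6,8,8,10,10,12,12,14,14,16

steps = 10; useful = 114; efficiency = 114/160 = 57/80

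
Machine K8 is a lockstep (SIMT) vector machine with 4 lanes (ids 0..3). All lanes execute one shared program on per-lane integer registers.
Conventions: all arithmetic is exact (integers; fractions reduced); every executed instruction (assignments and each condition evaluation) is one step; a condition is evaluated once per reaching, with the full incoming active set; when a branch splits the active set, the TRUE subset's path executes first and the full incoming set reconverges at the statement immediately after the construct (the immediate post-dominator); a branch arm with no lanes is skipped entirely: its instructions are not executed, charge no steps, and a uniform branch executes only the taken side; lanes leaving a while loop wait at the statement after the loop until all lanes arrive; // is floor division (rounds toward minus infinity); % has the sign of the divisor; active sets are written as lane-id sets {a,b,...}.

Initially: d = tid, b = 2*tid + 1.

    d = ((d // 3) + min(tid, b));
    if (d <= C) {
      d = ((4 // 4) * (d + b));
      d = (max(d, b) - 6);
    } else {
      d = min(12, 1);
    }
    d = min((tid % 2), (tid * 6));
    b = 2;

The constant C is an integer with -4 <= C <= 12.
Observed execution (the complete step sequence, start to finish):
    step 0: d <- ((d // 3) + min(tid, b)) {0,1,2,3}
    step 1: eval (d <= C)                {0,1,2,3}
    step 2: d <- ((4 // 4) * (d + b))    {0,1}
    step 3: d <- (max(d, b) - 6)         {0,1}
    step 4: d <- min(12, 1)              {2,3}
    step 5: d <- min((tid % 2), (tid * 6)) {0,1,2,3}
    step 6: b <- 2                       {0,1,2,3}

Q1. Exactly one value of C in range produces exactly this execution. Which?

Answer: C = 1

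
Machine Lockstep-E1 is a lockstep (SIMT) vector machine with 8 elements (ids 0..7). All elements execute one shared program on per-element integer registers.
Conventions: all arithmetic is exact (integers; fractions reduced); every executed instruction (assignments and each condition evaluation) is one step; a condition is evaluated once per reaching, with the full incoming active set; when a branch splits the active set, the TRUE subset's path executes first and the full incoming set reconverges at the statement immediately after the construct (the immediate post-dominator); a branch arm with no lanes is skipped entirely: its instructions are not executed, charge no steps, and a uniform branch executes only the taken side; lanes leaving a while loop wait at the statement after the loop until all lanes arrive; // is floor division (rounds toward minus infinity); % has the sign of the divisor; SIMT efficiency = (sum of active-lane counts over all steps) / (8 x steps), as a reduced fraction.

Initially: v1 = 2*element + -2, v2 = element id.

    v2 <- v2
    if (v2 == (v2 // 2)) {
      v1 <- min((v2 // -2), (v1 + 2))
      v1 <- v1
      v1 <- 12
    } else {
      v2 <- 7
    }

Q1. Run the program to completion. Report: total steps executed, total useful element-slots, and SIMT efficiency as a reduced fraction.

Answer: 6 steps, 26 useful, 13/24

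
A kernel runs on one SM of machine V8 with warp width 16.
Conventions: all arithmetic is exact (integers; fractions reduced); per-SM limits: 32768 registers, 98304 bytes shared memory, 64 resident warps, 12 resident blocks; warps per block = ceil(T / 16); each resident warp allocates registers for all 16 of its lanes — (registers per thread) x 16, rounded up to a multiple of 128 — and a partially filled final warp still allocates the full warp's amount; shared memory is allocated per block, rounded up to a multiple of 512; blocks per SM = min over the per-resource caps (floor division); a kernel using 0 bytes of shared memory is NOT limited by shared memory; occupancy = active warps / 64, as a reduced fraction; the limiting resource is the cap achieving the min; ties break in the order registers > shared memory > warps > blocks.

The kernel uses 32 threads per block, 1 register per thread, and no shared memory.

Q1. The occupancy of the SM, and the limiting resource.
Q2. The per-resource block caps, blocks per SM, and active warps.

Answer: occupancy 3/8, limited by blocks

registers: 128 blocks
shared memory: no limit (kernel uses none)
warps: 32 blocks
blocks: 12 blocks

Answer: 12 blocks, 24 active warps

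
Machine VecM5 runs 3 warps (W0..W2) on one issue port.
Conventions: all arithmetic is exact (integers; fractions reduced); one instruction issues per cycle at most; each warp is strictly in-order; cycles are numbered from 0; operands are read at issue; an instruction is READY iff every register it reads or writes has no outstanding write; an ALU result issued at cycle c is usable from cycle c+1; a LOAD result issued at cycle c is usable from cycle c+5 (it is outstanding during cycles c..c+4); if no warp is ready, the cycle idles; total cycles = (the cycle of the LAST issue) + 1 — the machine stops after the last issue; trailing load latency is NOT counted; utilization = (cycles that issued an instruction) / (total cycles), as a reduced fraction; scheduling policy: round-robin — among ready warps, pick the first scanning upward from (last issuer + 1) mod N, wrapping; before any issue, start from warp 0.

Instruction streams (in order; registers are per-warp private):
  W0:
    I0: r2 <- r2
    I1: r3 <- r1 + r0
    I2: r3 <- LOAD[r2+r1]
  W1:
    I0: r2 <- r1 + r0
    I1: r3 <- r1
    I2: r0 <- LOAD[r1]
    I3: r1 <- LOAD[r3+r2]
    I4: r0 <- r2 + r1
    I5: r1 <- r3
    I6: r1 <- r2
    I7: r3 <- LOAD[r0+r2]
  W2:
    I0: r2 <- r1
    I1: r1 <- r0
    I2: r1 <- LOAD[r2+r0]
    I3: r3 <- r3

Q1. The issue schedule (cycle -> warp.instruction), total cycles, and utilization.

cycle 0: W0.I0
cycle 1: W1.I0
cycle 2: W2.I0
cycle 3: W0.I1
cycle 4: W1.I1
cycle 5: W2.I1
cycle 6: W0.I2
cycle 7: W1.I2
cycle 8: W2.I2
cycle 9: W1.I3
cycle 10: W2.I3
cycle 11: idle
cycle 12: idle
cycle 13: idle
cycle 14: W1.I4
cycle 15: W1.I5
cycle 16: W1.I6
cycle 17: W1.I7

Answer: 18 cycles, utilization 5/6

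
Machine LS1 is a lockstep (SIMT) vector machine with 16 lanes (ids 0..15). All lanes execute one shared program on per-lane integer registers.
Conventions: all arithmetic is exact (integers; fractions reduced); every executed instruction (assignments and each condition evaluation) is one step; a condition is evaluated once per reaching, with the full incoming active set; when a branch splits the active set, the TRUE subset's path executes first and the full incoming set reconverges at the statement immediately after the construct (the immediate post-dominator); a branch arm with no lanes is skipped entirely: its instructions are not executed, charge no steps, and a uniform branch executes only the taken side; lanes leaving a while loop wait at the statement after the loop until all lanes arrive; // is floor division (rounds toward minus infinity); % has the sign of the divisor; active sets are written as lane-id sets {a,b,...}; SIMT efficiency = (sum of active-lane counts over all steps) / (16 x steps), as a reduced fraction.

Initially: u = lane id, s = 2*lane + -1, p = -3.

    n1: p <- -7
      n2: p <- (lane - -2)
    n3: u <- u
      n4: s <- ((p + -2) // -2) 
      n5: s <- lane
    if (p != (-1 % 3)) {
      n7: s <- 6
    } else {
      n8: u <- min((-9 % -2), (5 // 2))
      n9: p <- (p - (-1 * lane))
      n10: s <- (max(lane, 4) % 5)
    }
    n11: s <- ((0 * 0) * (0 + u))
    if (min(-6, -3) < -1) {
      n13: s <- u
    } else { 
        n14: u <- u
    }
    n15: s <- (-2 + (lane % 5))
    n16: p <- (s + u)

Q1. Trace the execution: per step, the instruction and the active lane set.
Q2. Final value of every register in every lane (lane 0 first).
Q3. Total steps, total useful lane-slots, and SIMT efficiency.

step 0: p <- -7                      {0,1,2,3,4,5,6,7,8,9,10,11,12,13,14,15}
step 1: p <- (lane - -2)             {0,1,2,3,4,5,6,7,8,9,10,11,12,13,14,15}
step 2: u <- u                       {0,1,2,3,4,5,6,7,8,9,10,11,12,13,14,15}
step 3: s <- ((p + -2) // -2)        {0,1,2,3,4,5,6,7,8,9,10,11,12,13,14,15}
step 4: s <- lane                    {0,1,2,3,4,5,6,7,8,9,10,11,12,13,14,15}
step 5: eval (p != (-1 % 3))         {0,1,2,3,4,5,6,7,8,9,10,11,12,13,14,15}
step 6: s <- 6                       {1,2,3,4,5,6,7,8,9,10,11,12,13,14,15}
step 7: u <- min((-9 % -2), (5 // 2)) {0}
step 8: p <- (p - (-1 * lane))       {0}
step 9: s <- (max(lane, 4) % 5)      {0}
step 10: s <- ((0 * 0) * (0 + u))     {0,1,2,3,4,5,6,7,8,9,10,11,12,13,14,15}
step 11: eval (min(-6, -3) < -1)      {0,1,2,3,4,5,6,7,8,9,10,11,12,13,14,15}
step 12: s <- u                       {0,1,2,3,4,5,6,7,8,9,10,11,12,13,14,15}
step 13: s <- (-2 + (lane % 5))       {0,1,2,3,4,5,6,7,8,9,10,11,12,13,14,15}
step 14: p <- (s + u)                 {0,1,2,3,4,5,6,7,8,9,10,11,12,13,14,15}

Answer: 15 steps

u: -1,1,2,3,4,5,6,7,8,9,10,11,12,13,14,15
s: -2,-1,0,1,2,-2,-1,0,1,2,-2,-1,0,1,2,-2
p: -3,0,2,4,6,3,5,7,9,11,8,10,12,14,16,13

steps = 15; useful = 194; efficiency = 194/240 = 97/120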